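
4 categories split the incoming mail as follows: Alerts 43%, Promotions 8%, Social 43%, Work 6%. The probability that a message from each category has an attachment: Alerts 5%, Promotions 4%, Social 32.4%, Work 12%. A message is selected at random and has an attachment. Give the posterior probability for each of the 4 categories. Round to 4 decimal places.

Alerts 0.1256, Promotions 0.0187, Social 0.8137, Work 0.0421

Compute prior × likelihood for every hypothesis:
  Alerts: 0.43 × 0.05 = 0.0215
  Promotions: 0.08 × 0.04 = 0.0032
  Social: 0.43 × 0.324 = 0.13932
  Work: 0.06 × 0.12 = 0.0072
Sum = 0.17122.
P(Alerts | attachment) = 0.0215/0.17122 ≈ 0.1256
P(Promotions | attachment) = 0.0032/0.17122 ≈ 0.0187
P(Social | attachment) = 0.13932/0.17122 ≈ 0.8137
P(Work | attachment) = 0.0072/0.17122 ≈ 0.0421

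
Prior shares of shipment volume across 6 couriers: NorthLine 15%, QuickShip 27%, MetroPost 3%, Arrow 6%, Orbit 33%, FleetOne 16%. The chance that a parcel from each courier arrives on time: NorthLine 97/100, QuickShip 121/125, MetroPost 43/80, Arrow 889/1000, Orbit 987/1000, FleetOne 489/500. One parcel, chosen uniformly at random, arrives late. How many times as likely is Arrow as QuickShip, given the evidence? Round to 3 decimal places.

Taking complements, P(late | each) = NorthLine 0.03, QuickShip 0.032, MetroPost 0.4625, Arrow 0.111, Orbit 0.013, FleetOne 0.022.
Prior × likelihood for each hypothesis:
  NorthLine: 0.15 × 0.03 = 0.0045
  QuickShip: 0.27 × 0.032 = 0.00864
  MetroPost: 0.03 × 0.4625 = 0.013875
  Arrow: 0.06 × 0.111 = 0.00666
  Orbit: 0.33 × 0.013 = 0.00429
  FleetOne: 0.16 × 0.022 = 0.00352
Normalizing constant = 0.041485.
The ratio is 0.00666 / 0.00864 (the normalizer cancels) = 0.771.

0.771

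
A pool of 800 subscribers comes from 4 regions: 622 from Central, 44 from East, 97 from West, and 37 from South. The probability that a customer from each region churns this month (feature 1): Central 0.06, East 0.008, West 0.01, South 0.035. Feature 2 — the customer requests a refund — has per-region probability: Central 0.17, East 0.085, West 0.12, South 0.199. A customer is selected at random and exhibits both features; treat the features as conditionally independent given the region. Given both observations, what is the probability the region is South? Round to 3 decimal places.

0.038

Unnormalized posteriors (prior × likelihood):
  Central: 0.7775 × 0.06 × 0.17 = 0.0079305
  East: 0.055 × 0.008 × 0.085 = 0.0000374
  West: 0.12125 × 0.01 × 0.12 = 0.0001455
  South: 0.04625 × 0.035 × 0.199 = 0.00032213125
Normalizing constant = 0.00843553125.
P(South | evidence) = 0.00032213125 / 0.00843553125 ≈ 0.038.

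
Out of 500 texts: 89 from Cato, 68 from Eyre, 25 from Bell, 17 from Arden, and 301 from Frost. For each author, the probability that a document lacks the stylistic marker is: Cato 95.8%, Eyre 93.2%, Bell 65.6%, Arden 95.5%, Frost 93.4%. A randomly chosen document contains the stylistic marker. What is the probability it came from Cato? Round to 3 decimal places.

Taking complements, P(marker | each) = Cato 0.042, Eyre 0.068, Bell 0.344, Arden 0.045, Frost 0.066.
By Bayes' rule, posterior ∝ prior × likelihood:
  Cato: 0.178 × 0.042 = 0.007476
  Eyre: 0.136 × 0.068 = 0.009248
  Bell: 0.05 × 0.344 = 0.0172
  Arden: 0.034 × 0.045 = 0.00153
  Frost: 0.602 × 0.066 = 0.039732
Normalizing constant = 0.075186.
P(Cato | evidence) = 0.007476 / 0.075186 ≈ 0.099.

0.099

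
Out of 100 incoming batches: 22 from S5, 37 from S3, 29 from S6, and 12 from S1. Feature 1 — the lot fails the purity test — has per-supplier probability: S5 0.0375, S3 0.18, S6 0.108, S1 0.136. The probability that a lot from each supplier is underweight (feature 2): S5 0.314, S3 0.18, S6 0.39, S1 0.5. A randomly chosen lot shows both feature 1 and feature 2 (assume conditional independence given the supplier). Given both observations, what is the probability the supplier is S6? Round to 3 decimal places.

Prior × likelihood for each hypothesis:
  S5: 0.22 × 0.0375 × 0.314 = 0.0025905
  S3: 0.37 × 0.18 × 0.18 = 0.011988
  S6: 0.29 × 0.108 × 0.39 = 0.0122148
  S1: 0.12 × 0.136 × 0.5 = 0.00816
Sum = 0.0349533.
P(S6 | evidence) = 0.0122148 / 0.0349533 ≈ 0.349.

0.349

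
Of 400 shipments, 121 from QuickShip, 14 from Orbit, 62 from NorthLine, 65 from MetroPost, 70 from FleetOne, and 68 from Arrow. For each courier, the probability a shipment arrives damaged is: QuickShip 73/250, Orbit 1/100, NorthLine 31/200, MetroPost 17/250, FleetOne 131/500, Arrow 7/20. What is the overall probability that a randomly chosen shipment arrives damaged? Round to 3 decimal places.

0.229

Compute prior × likelihood for every hypothesis:
  QuickShip: 0.3025 × 0.292 = 0.08833
  Orbit: 0.035 × 0.01 = 0.00035
  NorthLine: 0.155 × 0.155 = 0.024025
  MetroPost: 0.1625 × 0.068 = 0.01105
  FleetOne: 0.175 × 0.262 = 0.04585
  Arrow: 0.17 × 0.35 = 0.0595
P(damaged) = 0.08833 + 0.00035 + 0.024025 + 0.01105 + 0.04585 + 0.0595 = 0.229105 → 0.229.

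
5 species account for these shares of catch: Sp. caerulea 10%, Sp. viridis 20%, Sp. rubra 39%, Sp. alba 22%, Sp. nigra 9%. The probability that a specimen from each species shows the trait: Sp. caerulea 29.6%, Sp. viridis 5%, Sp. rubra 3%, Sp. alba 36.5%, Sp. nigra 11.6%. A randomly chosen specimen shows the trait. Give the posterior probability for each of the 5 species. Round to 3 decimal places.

Sp. caerulea 0.208, Sp. viridis 0.070, Sp. rubra 0.082, Sp. alba 0.565, Sp. nigra 0.074

Unnormalized posteriors (prior × likelihood):
  Sp. caerulea: 0.1 × 0.296 = 0.0296
  Sp. viridis: 0.2 × 0.05 = 0.01
  Sp. rubra: 0.39 × 0.03 = 0.0117
  Sp. alba: 0.22 × 0.365 = 0.0803
  Sp. nigra: 0.09 × 0.116 = 0.01044
Normalizing constant = 0.14204.
P(Sp. caerulea | trait) = 0.0296/0.14204 ≈ 0.208
P(Sp. viridis | trait) = 0.01/0.14204 ≈ 0.070
P(Sp. rubra | trait) = 0.0117/0.14204 ≈ 0.082
P(Sp. alba | trait) = 0.0803/0.14204 ≈ 0.565
P(Sp. nigra | trait) = 0.01044/0.14204 ≈ 0.074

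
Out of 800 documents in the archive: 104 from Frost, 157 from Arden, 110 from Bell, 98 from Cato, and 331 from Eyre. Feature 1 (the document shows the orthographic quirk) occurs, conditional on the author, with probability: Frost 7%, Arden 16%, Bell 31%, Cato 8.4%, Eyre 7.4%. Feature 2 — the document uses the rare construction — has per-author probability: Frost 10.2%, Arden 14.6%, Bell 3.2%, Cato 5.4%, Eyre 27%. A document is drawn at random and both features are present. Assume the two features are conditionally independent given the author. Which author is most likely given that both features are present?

Eyre

Prior × likelihood for each hypothesis:
  Frost: 0.13 × 0.07 × 0.102 = 0.0009282
  Arden: 0.19625 × 0.16 × 0.146 = 0.0045844
  Bell: 0.1375 × 0.31 × 0.032 = 0.001364
  Cato: 0.1225 × 0.084 × 0.054 = 0.00055566
  Eyre: 0.41375 × 0.074 × 0.27 = 0.008266725
Sum = 0.015698985.
Largest term belongs to Eyre, so Eyre is most probable.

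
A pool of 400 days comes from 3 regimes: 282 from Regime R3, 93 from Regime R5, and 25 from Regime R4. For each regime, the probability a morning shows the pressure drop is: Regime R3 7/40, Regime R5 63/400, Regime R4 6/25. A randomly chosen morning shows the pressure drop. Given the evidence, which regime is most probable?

Regime R3

Compute prior × likelihood for every hypothesis:
  Regime R3: 0.705 × 0.175 = 0.123375
  Regime R5: 0.2325 × 0.1575 = 0.03661875
  Regime R4: 0.0625 × 0.24 = 0.015
Sum = 0.17499375.
Largest term belongs to Regime R3, so Regime R3 is most probable.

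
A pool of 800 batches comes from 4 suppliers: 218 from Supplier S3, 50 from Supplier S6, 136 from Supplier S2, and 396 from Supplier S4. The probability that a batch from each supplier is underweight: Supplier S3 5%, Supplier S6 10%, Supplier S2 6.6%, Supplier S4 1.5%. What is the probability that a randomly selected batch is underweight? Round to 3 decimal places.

Compute prior × likelihood for every hypothesis:
  Supplier S3: 0.2725 × 0.05 = 0.013625
  Supplier S6: 0.0625 × 0.1 = 0.00625
  Supplier S2: 0.17 × 0.066 = 0.01122
  Supplier S4: 0.495 × 0.015 = 0.007425
P(underweight) = 0.013625 + 0.00625 + 0.01122 + 0.007425 = 0.03852 → 0.039.

0.039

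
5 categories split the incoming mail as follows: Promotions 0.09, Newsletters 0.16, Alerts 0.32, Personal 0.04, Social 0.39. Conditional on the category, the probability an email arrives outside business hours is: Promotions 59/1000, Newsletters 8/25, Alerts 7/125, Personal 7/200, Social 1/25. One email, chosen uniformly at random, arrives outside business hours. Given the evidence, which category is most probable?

Newsletters

By Bayes' rule, posterior ∝ prior × likelihood:
  Promotions: 0.09 × 0.059 = 0.00531
  Newsletters: 0.16 × 0.32 = 0.0512
  Alerts: 0.32 × 0.056 = 0.01792
  Personal: 0.04 × 0.035 = 0.0014
  Social: 0.39 × 0.04 = 0.0156
Normalizing constant = 0.09143.
Largest term belongs to Newsletters, so Newsletters is most probable.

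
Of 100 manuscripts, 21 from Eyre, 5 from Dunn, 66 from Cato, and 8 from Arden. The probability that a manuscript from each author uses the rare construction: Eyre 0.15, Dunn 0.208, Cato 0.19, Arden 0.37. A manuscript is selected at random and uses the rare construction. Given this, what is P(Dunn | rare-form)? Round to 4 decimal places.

0.0528

Prior × likelihood for each hypothesis:
  Eyre: 0.21 × 0.15 = 0.0315
  Dunn: 0.05 × 0.208 = 0.0104
  Cato: 0.66 × 0.19 = 0.1254
  Arden: 0.08 × 0.37 = 0.0296
Total = 0.1969.
P(Dunn | evidence) = 0.0104 / 0.1969 ≈ 0.0528.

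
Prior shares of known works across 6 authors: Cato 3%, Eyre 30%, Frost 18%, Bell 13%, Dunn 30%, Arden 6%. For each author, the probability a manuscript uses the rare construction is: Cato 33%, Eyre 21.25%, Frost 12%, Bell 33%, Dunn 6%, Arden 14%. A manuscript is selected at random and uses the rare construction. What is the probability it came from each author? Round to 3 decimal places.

Prior × likelihood for each hypothesis:
  Cato: 0.03 × 0.33 = 0.0099
  Eyre: 0.3 × 0.2125 = 0.06375
  Frost: 0.18 × 0.12 = 0.0216
  Bell: 0.13 × 0.33 = 0.0429
  Dunn: 0.3 × 0.06 = 0.018
  Arden: 0.06 × 0.14 = 0.0084
Total = 0.16455.
P(Cato | rare-form) = 0.0099/0.16455 ≈ 0.060
P(Eyre | rare-form) = 0.06375/0.16455 ≈ 0.387
P(Frost | rare-form) = 0.0216/0.16455 ≈ 0.131
P(Bell | rare-form) = 0.0429/0.16455 ≈ 0.261
P(Dunn | rare-form) = 0.018/0.16455 ≈ 0.109
P(Arden | rare-form) = 0.0084/0.16455 ≈ 0.051
(Check: 0.060+0.387+0.131+0.261+0.109+0.051 = 0.999.)

Cato 0.060, Eyre 0.387, Frost 0.131, Bell 0.261, Dunn 0.109, Arden 0.051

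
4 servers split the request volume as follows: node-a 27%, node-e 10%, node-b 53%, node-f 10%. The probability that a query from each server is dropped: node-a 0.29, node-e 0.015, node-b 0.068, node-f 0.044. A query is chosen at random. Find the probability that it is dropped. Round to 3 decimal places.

By Bayes' rule, posterior ∝ prior × likelihood:
  node-a: 0.27 × 0.29 = 0.0783
  node-e: 0.1 × 0.015 = 0.0015
  node-b: 0.53 × 0.068 = 0.03604
  node-f: 0.1 × 0.044 = 0.0044
P(dropped) = 0.0783 + 0.0015 + 0.03604 + 0.0044 = 0.12024 → 0.120.

0.120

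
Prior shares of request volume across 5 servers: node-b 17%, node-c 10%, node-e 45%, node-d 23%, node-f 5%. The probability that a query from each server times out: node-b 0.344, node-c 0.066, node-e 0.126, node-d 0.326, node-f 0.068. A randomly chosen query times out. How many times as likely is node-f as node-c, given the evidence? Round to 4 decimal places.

0.5152

Prior × likelihood for each hypothesis:
  node-b: 0.17 × 0.344 = 0.05848
  node-c: 0.1 × 0.066 = 0.0066
  node-e: 0.45 × 0.126 = 0.0567
  node-d: 0.23 × 0.326 = 0.07498
  node-f: 0.05 × 0.068 = 0.0034
Sum = 0.20016.
The ratio is 0.0034 / 0.0066 (the normalizer cancels) = 0.5152.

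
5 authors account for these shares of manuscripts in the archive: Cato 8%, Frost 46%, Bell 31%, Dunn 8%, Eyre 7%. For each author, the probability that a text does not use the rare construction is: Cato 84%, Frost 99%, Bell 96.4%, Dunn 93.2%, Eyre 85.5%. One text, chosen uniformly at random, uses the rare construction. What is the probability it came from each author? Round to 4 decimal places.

Cato 0.2899, Frost 0.1042, Bell 0.2528, Dunn 0.1232, Eyre 0.2299

Taking complements, P(rare-form | each) = Cato 0.16, Frost 0.01, Bell 0.036, Dunn 0.068, Eyre 0.145.
Unnormalized posteriors (prior × likelihood):
  Cato: 0.08 × 0.16 = 0.0128
  Frost: 0.46 × 0.01 = 0.0046
  Bell: 0.31 × 0.036 = 0.01116
  Dunn: 0.08 × 0.068 = 0.00544
  Eyre: 0.07 × 0.145 = 0.01015
Normalizing constant = 0.04415.
P(Cato | rare-form) = 0.0128/0.04415 ≈ 0.2899
P(Frost | rare-form) = 0.0046/0.04415 ≈ 0.1042
P(Bell | rare-form) = 0.01116/0.04415 ≈ 0.2528
P(Dunn | rare-form) = 0.00544/0.04415 ≈ 0.1232
P(Eyre | rare-form) = 0.01015/0.04415 ≈ 0.2299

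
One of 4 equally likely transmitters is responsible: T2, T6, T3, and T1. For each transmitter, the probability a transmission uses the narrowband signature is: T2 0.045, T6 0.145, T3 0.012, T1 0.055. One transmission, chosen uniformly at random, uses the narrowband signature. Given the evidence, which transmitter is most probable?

T6

Since the prior is uniform, the posterior is proportional to the likelihood:
  T2: 0.045
  T6: 0.145
  T3: 0.012
  T1: 0.055
Sum = 0.257.
Largest term belongs to T6, so T6 is most probable.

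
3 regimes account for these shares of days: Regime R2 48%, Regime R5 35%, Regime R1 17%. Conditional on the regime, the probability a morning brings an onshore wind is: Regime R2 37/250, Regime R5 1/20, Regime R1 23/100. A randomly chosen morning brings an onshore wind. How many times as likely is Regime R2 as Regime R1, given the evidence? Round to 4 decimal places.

By Bayes' rule, posterior ∝ prior × likelihood:
  Regime R2: 0.48 × 0.148 = 0.07104
  Regime R5: 0.35 × 0.05 = 0.0175
  Regime R1: 0.17 × 0.23 = 0.0391
Normalizing constant = 0.12764.
The ratio is 0.07104 / 0.0391 (the normalizer cancels) = 1.8169.

1.8169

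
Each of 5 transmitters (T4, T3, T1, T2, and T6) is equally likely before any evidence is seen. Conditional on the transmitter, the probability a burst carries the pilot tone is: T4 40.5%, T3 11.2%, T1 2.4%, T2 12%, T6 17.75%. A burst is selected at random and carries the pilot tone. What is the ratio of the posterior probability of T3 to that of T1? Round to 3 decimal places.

With a uniform prior (1/5 each), posterior ∝ likelihood:
  T4: 0.405
  T3: 0.112
  T1: 0.024
  T2: 0.12
  T6: 0.1775
Sum = 0.8385.
The ratio is 0.112 / 0.024 (the normalizer cancels) = 4.667.

4.667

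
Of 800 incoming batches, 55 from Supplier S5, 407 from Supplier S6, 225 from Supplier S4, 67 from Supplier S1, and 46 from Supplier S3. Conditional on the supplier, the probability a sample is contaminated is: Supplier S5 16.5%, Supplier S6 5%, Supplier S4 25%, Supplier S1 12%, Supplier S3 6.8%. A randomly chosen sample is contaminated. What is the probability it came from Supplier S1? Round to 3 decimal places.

Unnormalized posteriors (prior × likelihood):
  Supplier S5: 0.06875 × 0.165 = 0.01134375
  Supplier S6: 0.50875 × 0.05 = 0.0254375
  Supplier S4: 0.28125 × 0.25 = 0.0703125
  Supplier S1: 0.08375 × 0.12 = 0.01005
  Supplier S3: 0.0575 × 0.068 = 0.00391
Normalizing constant = 0.12105375.
P(Supplier S1 | evidence) = 0.01005 / 0.12105375 ≈ 0.083.

0.083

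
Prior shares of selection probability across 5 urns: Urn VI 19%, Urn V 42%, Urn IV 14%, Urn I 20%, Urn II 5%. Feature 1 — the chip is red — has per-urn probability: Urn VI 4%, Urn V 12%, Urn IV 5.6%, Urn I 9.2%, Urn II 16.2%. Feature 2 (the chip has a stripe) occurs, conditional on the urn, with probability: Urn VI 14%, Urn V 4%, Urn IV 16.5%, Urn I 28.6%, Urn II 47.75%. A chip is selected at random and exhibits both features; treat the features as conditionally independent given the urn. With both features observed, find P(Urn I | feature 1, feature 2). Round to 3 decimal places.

0.390

Unnormalized posteriors (prior × likelihood):
  Urn VI: 0.19 × 0.04 × 0.14 = 0.001064
  Urn V: 0.42 × 0.12 × 0.04 = 0.002016
  Urn IV: 0.14 × 0.056 × 0.165 = 0.0012936
  Urn I: 0.2 × 0.092 × 0.286 = 0.0052624
  Urn II: 0.05 × 0.162 × 0.4775 = 0.00386775
Normalizing constant = 0.01350375.
P(Urn I | evidence) = 0.0052624 / 0.01350375 ≈ 0.390.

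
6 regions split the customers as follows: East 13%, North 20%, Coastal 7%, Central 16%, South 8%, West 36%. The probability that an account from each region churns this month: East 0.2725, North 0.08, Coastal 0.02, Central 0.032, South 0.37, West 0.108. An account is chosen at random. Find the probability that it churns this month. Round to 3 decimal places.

0.126

Prior × likelihood for each hypothesis:
  East: 0.13 × 0.2725 = 0.035425
  North: 0.2 × 0.08 = 0.016
  Coastal: 0.07 × 0.02 = 0.0014
  Central: 0.16 × 0.032 = 0.00512
  South: 0.08 × 0.37 = 0.0296
  West: 0.36 × 0.108 = 0.03888
P(churn) = 0.035425 + 0.016 + 0.0014 + 0.00512 + 0.0296 + 0.03888 = 0.126425 → 0.126.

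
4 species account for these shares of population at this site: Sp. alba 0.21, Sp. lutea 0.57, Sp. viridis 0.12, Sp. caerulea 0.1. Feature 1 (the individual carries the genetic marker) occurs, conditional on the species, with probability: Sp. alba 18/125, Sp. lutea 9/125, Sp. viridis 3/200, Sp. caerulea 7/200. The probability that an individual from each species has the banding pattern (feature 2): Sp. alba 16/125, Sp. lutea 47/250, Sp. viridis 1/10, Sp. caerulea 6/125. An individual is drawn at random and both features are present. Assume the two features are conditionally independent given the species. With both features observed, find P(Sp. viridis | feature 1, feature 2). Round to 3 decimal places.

0.015

By Bayes' rule, posterior ∝ prior × likelihood:
  Sp. alba: 0.21 × 0.144 × 0.128 = 0.00387072
  Sp. lutea: 0.57 × 0.072 × 0.188 = 0.00771552
  Sp. viridis: 0.12 × 0.015 × 0.1 = 0.00018
  Sp. caerulea: 0.1 × 0.035 × 0.048 = 0.000168
Total = 0.01193424.
P(Sp. viridis | evidence) = 0.00018 / 0.01193424 ≈ 0.015.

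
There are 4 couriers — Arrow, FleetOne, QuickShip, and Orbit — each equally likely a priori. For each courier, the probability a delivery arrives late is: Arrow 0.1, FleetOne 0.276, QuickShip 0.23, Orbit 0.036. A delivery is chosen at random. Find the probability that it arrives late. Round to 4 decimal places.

0.1605

With a uniform prior (1/4 each), posterior ∝ likelihood:
  Arrow: 0.1
  FleetOne: 0.276
  QuickShip: 0.23
  Orbit: 0.036
P(late) = (1/4) × (0.1 + 0.276 + 0.23 + 0.036) = 0.642/4 ≈ 0.1605.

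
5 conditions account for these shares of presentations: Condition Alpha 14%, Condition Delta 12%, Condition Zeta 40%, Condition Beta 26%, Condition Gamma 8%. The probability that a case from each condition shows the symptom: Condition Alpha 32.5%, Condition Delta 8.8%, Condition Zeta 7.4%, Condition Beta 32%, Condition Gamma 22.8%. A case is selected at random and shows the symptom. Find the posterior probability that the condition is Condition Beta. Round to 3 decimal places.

Compute prior × likelihood for every hypothesis:
  Condition Alpha: 0.14 × 0.325 = 0.0455
  Condition Delta: 0.12 × 0.088 = 0.01056
  Condition Zeta: 0.4 × 0.074 = 0.0296
  Condition Beta: 0.26 × 0.32 = 0.0832
  Condition Gamma: 0.08 × 0.228 = 0.01824
Total = 0.1871.
P(Condition Beta | evidence) = 0.0832 / 0.1871 ≈ 0.445.

0.445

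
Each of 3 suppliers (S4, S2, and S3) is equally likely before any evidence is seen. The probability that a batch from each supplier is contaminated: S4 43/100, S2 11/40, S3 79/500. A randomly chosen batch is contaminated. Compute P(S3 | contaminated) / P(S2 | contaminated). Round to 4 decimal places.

0.5745

Since the prior is uniform, the posterior is proportional to the likelihood:
  S4: 0.43
  S2: 0.275
  S3: 0.158
Total = 0.863.
The ratio is 0.158 / 0.275 (the normalizer cancels) = 0.5745.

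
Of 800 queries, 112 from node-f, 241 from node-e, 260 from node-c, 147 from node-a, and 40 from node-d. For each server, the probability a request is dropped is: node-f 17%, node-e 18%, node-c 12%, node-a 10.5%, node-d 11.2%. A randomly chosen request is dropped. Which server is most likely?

Unnormalized posteriors (prior × likelihood):
  node-f: 0.14 × 0.17 = 0.0238
  node-e: 0.30125 × 0.18 = 0.054225
  node-c: 0.325 × 0.12 = 0.039
  node-a: 0.18375 × 0.105 = 0.01929375
  node-d: 0.05 × 0.112 = 0.0056
Normalizing constant = 0.14191875.
Largest term belongs to node-e, so node-e is most probable.

node-e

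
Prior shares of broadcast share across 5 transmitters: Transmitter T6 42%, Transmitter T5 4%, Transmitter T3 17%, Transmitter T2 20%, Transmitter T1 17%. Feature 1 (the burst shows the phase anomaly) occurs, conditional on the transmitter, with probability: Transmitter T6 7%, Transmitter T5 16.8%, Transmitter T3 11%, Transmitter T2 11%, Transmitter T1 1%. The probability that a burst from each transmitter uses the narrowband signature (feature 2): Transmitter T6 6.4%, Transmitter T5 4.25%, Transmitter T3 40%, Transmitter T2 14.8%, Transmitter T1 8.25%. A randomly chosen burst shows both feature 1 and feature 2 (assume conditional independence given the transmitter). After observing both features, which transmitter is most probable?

Compute prior × likelihood for every hypothesis:
  Transmitter T6: 0.42 × 0.07 × 0.064 = 0.0018816
  Transmitter T5: 0.04 × 0.168 × 0.0425 = 0.0002856
  Transmitter T3: 0.17 × 0.11 × 0.4 = 0.00748
  Transmitter T2: 0.2 × 0.11 × 0.148 = 0.003256
  Transmitter T1: 0.17 × 0.01 × 0.0825 = 0.00014025
Sum = 0.01304345.
Largest term belongs to Transmitter T3, so Transmitter T3 is most probable.

Transmitter T3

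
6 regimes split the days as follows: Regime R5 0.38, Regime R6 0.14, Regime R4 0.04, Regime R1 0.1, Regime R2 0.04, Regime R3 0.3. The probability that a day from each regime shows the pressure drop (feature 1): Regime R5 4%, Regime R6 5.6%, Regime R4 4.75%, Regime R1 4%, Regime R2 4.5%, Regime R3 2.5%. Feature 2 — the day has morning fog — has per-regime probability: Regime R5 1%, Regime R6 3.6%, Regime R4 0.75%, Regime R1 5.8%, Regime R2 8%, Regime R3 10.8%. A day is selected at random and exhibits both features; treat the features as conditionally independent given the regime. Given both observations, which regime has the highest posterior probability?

Regime R3

Compute prior × likelihood for every hypothesis:
  Regime R5: 0.38 × 0.04 × 0.01 = 0.000152
  Regime R6: 0.14 × 0.056 × 0.036 = 0.00028224
  Regime R4: 0.04 × 0.0475 × 0.0075 = 0.00001425
  Regime R1: 0.1 × 0.04 × 0.058 = 0.000232
  Regime R2: 0.04 × 0.045 × 0.08 = 0.000144
  Regime R3: 0.3 × 0.025 × 0.108 = 0.00081
Sum = 0.00163449.
Largest term belongs to Regime R3, so Regime R3 is most probable.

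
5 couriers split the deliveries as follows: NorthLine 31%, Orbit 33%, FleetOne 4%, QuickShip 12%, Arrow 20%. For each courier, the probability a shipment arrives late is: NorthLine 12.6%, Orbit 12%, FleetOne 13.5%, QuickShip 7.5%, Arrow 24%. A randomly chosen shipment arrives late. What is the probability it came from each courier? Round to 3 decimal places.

NorthLine 0.277, Orbit 0.281, FleetOne 0.038, QuickShip 0.064, Arrow 0.340

Compute prior × likelihood for every hypothesis:
  NorthLine: 0.31 × 0.126 = 0.03906
  Orbit: 0.33 × 0.12 = 0.0396
  FleetOne: 0.04 × 0.135 = 0.0054
  QuickShip: 0.12 × 0.075 = 0.009
  Arrow: 0.2 × 0.24 = 0.048
Total = 0.14106.
P(NorthLine | late) = 0.03906/0.14106 ≈ 0.277
P(Orbit | late) = 0.0396/0.14106 ≈ 0.281
P(FleetOne | late) = 0.0054/0.14106 ≈ 0.038
P(QuickShip | late) = 0.009/0.14106 ≈ 0.064
P(Arrow | late) = 0.048/0.14106 ≈ 0.340
(Check: 0.277+0.281+0.038+0.064+0.340 = 1.000.)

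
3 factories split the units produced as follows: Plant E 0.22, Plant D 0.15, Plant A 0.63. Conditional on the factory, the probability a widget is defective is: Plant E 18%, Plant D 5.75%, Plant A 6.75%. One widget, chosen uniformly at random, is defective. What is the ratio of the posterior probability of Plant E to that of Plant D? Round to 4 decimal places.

Unnormalized posteriors (prior × likelihood):
  Plant E: 0.22 × 0.18 = 0.0396
  Plant D: 0.15 × 0.0575 = 0.008625
  Plant A: 0.63 × 0.0675 = 0.042525
Total = 0.09075.
The ratio is 0.0396 / 0.008625 (the normalizer cancels) = 4.5913.

4.5913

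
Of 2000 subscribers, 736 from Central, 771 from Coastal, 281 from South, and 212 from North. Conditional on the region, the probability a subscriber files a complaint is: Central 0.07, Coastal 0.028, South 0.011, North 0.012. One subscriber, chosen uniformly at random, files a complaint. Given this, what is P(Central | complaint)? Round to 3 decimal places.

Compute prior × likelihood for every hypothesis:
  Central: 0.368 × 0.07 = 0.02576
  Coastal: 0.3855 × 0.028 = 0.010794
  South: 0.1405 × 0.011 = 0.0015455
  North: 0.106 × 0.012 = 0.001272
Normalizing constant = 0.0393715.
P(Central | evidence) = 0.02576 / 0.0393715 ≈ 0.654.

0.654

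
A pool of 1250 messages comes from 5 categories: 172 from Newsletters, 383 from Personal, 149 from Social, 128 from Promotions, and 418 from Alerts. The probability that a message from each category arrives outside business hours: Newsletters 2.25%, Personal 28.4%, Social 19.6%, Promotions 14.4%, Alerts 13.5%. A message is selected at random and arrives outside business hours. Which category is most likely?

Prior × likelihood for each hypothesis:
  Newsletters: 0.1376 × 0.0225 = 0.003096
  Personal: 0.3064 × 0.284 = 0.0870176
  Social: 0.1192 × 0.196 = 0.0233632
  Promotions: 0.1024 × 0.144 = 0.0147456
  Alerts: 0.3344 × 0.135 = 0.045144
Total = 0.1733664.
Largest term belongs to Personal, so Personal is most probable.

Personal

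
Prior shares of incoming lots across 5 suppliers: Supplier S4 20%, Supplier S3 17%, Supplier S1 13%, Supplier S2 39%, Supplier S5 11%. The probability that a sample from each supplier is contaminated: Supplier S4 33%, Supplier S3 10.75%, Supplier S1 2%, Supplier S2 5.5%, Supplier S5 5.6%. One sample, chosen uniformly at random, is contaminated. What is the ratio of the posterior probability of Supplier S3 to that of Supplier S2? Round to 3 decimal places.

Prior × likelihood for each hypothesis:
  Supplier S4: 0.2 × 0.33 = 0.066
  Supplier S3: 0.17 × 0.1075 = 0.018275
  Supplier S1: 0.13 × 0.02 = 0.0026
  Supplier S2: 0.39 × 0.055 = 0.02145
  Supplier S5: 0.11 × 0.056 = 0.00616
Normalizing constant = 0.114485.
The ratio is 0.018275 / 0.02145 (the normalizer cancels) = 0.852.

0.852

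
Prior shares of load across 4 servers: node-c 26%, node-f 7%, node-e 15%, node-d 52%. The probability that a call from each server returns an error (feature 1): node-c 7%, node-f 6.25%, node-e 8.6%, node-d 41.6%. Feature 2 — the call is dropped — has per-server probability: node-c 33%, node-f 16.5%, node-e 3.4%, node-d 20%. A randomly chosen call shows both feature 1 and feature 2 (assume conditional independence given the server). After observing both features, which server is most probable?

node-d

Prior × likelihood for each hypothesis:
  node-c: 0.26 × 0.07 × 0.33 = 0.006006
  node-f: 0.07 × 0.0625 × 0.165 = 0.000721875
  node-e: 0.15 × 0.086 × 0.034 = 0.0004386
  node-d: 0.52 × 0.416 × 0.2 = 0.043264
Total = 0.050430475.
Largest term belongs to node-d, so node-d is most probable.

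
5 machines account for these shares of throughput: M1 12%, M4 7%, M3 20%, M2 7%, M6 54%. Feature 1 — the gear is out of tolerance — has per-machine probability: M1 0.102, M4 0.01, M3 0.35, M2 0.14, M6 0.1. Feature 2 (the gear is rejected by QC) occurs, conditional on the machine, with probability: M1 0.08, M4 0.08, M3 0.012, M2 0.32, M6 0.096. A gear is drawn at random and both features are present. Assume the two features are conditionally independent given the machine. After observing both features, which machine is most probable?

By Bayes' rule, posterior ∝ prior × likelihood:
  M1: 0.12 × 0.102 × 0.08 = 0.0009792
  M4: 0.07 × 0.01 × 0.08 = 0.000056
  M3: 0.2 × 0.35 × 0.012 = 0.00084
  M2: 0.07 × 0.14 × 0.32 = 0.003136
  M6: 0.54 × 0.1 × 0.096 = 0.005184
Total = 0.0101952.
Largest term belongs to M6, so M6 is most probable.

M6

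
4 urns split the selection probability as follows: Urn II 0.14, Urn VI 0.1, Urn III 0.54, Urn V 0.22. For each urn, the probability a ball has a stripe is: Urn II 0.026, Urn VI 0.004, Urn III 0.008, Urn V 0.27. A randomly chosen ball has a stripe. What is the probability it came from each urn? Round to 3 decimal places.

Urn II 0.054, Urn VI 0.006, Urn III 0.064, Urn V 0.877

Unnormalized posteriors (prior × likelihood):
  Urn II: 0.14 × 0.026 = 0.00364
  Urn VI: 0.1 × 0.004 = 0.0004
  Urn III: 0.54 × 0.008 = 0.00432
  Urn V: 0.22 × 0.27 = 0.0594
Sum = 0.06776.
P(Urn II | striped) = 0.00364/0.06776 ≈ 0.054
P(Urn VI | striped) = 0.0004/0.06776 ≈ 0.006
P(Urn III | striped) = 0.00432/0.06776 ≈ 0.064
P(Urn V | striped) = 0.0594/0.06776 ≈ 0.877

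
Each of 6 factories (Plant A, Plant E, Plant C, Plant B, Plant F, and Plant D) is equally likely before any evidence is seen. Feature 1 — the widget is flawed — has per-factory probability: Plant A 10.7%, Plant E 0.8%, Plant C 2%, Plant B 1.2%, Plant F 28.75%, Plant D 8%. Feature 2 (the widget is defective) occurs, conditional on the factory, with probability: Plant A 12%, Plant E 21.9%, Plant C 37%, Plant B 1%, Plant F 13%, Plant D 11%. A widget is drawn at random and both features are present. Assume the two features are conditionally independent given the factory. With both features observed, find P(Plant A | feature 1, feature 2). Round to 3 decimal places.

With a uniform prior (1/6 each), posterior ∝ likelihood:
  Plant A: 0.107 × 0.12 = 0.01284
  Plant E: 0.008 × 0.219 = 0.001752
  Plant C: 0.02 × 0.37 = 0.0074
  Plant B: 0.012 × 0.01 = 0.00012
  Plant F: 0.2875 × 0.13 = 0.037375
  Plant D: 0.08 × 0.11 = 0.0088
Total = 0.068287.
P(Plant A | evidence) = 0.01284 / 0.068287 ≈ 0.188.

0.188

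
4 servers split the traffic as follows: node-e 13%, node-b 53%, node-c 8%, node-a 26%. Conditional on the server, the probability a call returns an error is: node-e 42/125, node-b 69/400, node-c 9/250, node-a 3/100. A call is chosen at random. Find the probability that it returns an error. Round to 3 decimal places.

0.146

By Bayes' rule, posterior ∝ prior × likelihood:
  node-e: 0.13 × 0.336 = 0.04368
  node-b: 0.53 × 0.1725 = 0.091425
  node-c: 0.08 × 0.036 = 0.00288
  node-a: 0.26 × 0.03 = 0.0078
P(error) = 0.04368 + 0.091425 + 0.00288 + 0.0078 = 0.145785 → 0.146.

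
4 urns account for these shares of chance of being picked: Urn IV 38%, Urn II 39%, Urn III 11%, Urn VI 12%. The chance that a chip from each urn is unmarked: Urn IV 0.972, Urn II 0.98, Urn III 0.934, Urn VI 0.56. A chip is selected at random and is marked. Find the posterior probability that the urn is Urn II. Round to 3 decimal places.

0.099

Taking complements, P(marked | each) = Urn IV 0.028, Urn II 0.02, Urn III 0.066, Urn VI 0.44.
Compute prior × likelihood for every hypothesis:
  Urn IV: 0.38 × 0.028 = 0.01064
  Urn II: 0.39 × 0.02 = 0.0078
  Urn III: 0.11 × 0.066 = 0.00726
  Urn VI: 0.12 × 0.44 = 0.0528
Total = 0.0785.
P(Urn II | evidence) = 0.0078 / 0.0785 ≈ 0.099.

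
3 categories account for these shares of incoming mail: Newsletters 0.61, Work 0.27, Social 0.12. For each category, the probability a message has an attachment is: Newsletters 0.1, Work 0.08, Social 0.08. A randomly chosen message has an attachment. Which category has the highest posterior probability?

Compute prior × likelihood for every hypothesis:
  Newsletters: 0.61 × 0.1 = 0.061
  Work: 0.27 × 0.08 = 0.0216
  Social: 0.12 × 0.08 = 0.0096
Total = 0.0922.
Largest term belongs to Newsletters, so Newsletters is most probable.

Newsletters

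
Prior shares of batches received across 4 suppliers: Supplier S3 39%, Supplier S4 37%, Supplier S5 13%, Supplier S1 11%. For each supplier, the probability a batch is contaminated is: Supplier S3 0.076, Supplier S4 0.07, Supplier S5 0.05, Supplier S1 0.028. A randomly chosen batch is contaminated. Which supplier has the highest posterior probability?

Prior × likelihood for each hypothesis:
  Supplier S3: 0.39 × 0.076 = 0.02964
  Supplier S4: 0.37 × 0.07 = 0.0259
  Supplier S5: 0.13 × 0.05 = 0.0065
  Supplier S1: 0.11 × 0.028 = 0.00308
Normalizing constant = 0.06512.
Largest term belongs to Supplier S3, so Supplier S3 is most probable.

Supplier S3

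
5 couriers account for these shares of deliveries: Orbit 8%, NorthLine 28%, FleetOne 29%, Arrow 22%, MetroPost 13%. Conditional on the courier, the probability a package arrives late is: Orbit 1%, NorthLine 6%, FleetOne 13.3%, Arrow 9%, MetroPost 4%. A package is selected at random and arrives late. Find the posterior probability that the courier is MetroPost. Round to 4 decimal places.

0.0641

By Bayes' rule, posterior ∝ prior × likelihood:
  Orbit: 0.08 × 0.01 = 0.0008
  NorthLine: 0.28 × 0.06 = 0.0168
  FleetOne: 0.29 × 0.133 = 0.03857
  Arrow: 0.22 × 0.09 = 0.0198
  MetroPost: 0.13 × 0.04 = 0.0052
Sum = 0.08117.
P(MetroPost | evidence) = 0.0052 / 0.08117 ≈ 0.0641.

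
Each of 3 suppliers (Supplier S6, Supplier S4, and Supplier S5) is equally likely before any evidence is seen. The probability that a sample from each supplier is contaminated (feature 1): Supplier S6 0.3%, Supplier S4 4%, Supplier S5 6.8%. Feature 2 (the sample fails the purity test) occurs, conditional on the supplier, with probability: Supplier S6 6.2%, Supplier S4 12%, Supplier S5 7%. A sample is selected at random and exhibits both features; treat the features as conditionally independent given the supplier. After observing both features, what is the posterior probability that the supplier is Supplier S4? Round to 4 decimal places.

With a uniform prior (1/3 each), posterior ∝ likelihood:
  Supplier S6: 0.003 × 0.062 = 0.000186
  Supplier S4: 0.04 × 0.12 = 0.0048
  Supplier S5: 0.068 × 0.07 = 0.00476
Total = 0.009746.
P(Supplier S4 | evidence) = 0.0048 / 0.009746 ≈ 0.4925.

0.4925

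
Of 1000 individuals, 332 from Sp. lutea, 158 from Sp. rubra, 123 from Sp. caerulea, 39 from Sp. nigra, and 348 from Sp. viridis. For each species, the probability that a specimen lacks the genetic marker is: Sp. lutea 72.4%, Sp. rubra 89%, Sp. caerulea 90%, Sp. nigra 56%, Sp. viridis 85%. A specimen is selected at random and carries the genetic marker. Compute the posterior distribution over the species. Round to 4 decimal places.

Sp. lutea 0.4806, Sp. rubra 0.0912, Sp. caerulea 0.0645, Sp. nigra 0.0900, Sp. viridis 0.2738

Taking complements, P(marker | each) = Sp. lutea 0.276, Sp. rubra 0.11, Sp. caerulea 0.1, Sp. nigra 0.44, Sp. viridis 0.15.
Compute prior × likelihood for every hypothesis:
  Sp. lutea: 0.332 × 0.276 = 0.091632
  Sp. rubra: 0.158 × 0.11 = 0.01738
  Sp. caerulea: 0.123 × 0.1 = 0.0123
  Sp. nigra: 0.039 × 0.44 = 0.01716
  Sp. viridis: 0.348 × 0.15 = 0.0522
Sum = 0.190672.
P(Sp. lutea | marker) = 0.091632/0.190672 ≈ 0.4806
P(Sp. rubra | marker) = 0.01738/0.190672 ≈ 0.0912
P(Sp. caerulea | marker) = 0.0123/0.190672 ≈ 0.0645
P(Sp. nigra | marker) = 0.01716/0.190672 ≈ 0.0900
P(Sp. viridis | marker) = 0.0522/0.190672 ≈ 0.2738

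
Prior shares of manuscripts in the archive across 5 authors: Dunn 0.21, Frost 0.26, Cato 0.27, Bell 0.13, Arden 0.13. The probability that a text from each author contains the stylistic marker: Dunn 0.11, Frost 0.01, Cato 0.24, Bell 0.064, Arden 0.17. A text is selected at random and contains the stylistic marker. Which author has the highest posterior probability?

Prior × likelihood for each hypothesis:
  Dunn: 0.21 × 0.11 = 0.0231
  Frost: 0.26 × 0.01 = 0.0026
  Cato: 0.27 × 0.24 = 0.0648
  Bell: 0.13 × 0.064 = 0.00832
  Arden: 0.13 × 0.17 = 0.0221
Total = 0.12092.
Largest term belongs to Cato, so Cato is most probable.

Cato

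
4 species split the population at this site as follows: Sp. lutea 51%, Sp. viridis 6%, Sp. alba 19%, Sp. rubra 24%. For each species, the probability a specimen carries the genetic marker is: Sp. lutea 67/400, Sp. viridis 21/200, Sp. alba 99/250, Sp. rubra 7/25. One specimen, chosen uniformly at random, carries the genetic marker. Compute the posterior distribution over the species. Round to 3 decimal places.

By Bayes' rule, posterior ∝ prior × likelihood:
  Sp. lutea: 0.51 × 0.1675 = 0.085425
  Sp. viridis: 0.06 × 0.105 = 0.0063
  Sp. alba: 0.19 × 0.396 = 0.07524
  Sp. rubra: 0.24 × 0.28 = 0.0672
Total = 0.234165.
P(Sp. lutea | marker) = 0.085425/0.234165 ≈ 0.365
P(Sp. viridis | marker) = 0.0063/0.234165 ≈ 0.027
P(Sp. alba | marker) = 0.07524/0.234165 ≈ 0.321
P(Sp. rubra | marker) = 0.0672/0.234165 ≈ 0.287
(Check: 0.365+0.027+0.321+0.287 = 1.000.)

Sp. lutea 0.365, Sp. viridis 0.027, Sp. alba 0.321, Sp. rubra 0.287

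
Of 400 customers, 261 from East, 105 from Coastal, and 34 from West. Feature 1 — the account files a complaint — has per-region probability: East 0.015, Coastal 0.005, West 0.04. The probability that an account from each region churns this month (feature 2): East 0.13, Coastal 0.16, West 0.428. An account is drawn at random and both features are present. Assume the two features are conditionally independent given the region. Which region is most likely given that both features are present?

West

Compute prior × likelihood for every hypothesis:
  East: 0.6525 × 0.015 × 0.13 = 0.001272375
  Coastal: 0.2625 × 0.005 × 0.16 = 0.00021
  West: 0.085 × 0.04 × 0.428 = 0.0014552
Total = 0.002937575.
Largest term belongs to West, so West is most probable.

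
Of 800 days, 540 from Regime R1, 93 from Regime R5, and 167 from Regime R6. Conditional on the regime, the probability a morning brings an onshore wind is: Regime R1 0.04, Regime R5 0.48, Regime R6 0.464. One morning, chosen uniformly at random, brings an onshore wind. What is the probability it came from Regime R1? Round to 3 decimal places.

Compute prior × likelihood for every hypothesis:
  Regime R1: 0.675 × 0.04 = 0.027
  Regime R5: 0.11625 × 0.48 = 0.0558
  Regime R6: 0.20875 × 0.464 = 0.09686
Total = 0.17966.
P(Regime R1 | evidence) = 0.027 / 0.17966 ≈ 0.150.

0.150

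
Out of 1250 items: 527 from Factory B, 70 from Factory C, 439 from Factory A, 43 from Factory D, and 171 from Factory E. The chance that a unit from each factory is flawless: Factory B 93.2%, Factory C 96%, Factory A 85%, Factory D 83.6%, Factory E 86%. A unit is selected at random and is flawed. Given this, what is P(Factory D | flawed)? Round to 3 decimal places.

0.052

Taking complements, P(flawed | each) = Factory B 0.068, Factory C 0.04, Factory A 0.15, Factory D 0.164, Factory E 0.14.
Unnormalized posteriors (prior × likelihood):
  Factory B: 0.4216 × 0.068 = 0.0286688
  Factory C: 0.056 × 0.04 = 0.00224
  Factory A: 0.3512 × 0.15 = 0.05268
  Factory D: 0.0344 × 0.164 = 0.0056416
  Factory E: 0.1368 × 0.14 = 0.019152
Total = 0.1083824.
P(Factory D | evidence) = 0.0056416 / 0.1083824 ≈ 0.052.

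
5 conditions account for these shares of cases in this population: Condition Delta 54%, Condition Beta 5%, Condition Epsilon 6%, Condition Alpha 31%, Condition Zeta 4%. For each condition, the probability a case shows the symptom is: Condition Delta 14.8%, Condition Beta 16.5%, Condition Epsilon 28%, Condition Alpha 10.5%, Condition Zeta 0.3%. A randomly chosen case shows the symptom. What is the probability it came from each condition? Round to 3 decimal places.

Condition Delta 0.581, Condition Beta 0.060, Condition Epsilon 0.122, Condition Alpha 0.236, Condition Zeta 0.001

Prior × likelihood for each hypothesis:
  Condition Delta: 0.54 × 0.148 = 0.07992
  Condition Beta: 0.05 × 0.165 = 0.00825
  Condition Epsilon: 0.06 × 0.28 = 0.0168
  Condition Alpha: 0.31 × 0.105 = 0.03255
  Condition Zeta: 0.04 × 0.003 = 0.00012
Sum = 0.13764.
P(Condition Delta | symptomatic) = 0.07992/0.13764 ≈ 0.581
P(Condition Beta | symptomatic) = 0.00825/0.13764 ≈ 0.060
P(Condition Epsilon | symptomatic) = 0.0168/0.13764 ≈ 0.122
P(Condition Alpha | symptomatic) = 0.03255/0.13764 ≈ 0.236
P(Condition Zeta | symptomatic) = 0.00012/0.13764 ≈ 0.001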